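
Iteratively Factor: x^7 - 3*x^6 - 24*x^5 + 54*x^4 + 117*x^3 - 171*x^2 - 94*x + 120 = (x - 1)*(x^6 - 2*x^5 - 26*x^4 + 28*x^3 + 145*x^2 - 26*x - 120) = (x - 1)^2*(x^5 - x^4 - 27*x^3 + x^2 + 146*x + 120) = (x - 3)*(x - 1)^2*(x^4 + 2*x^3 - 21*x^2 - 62*x - 40) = (x - 3)*(x - 1)^2*(x + 4)*(x^3 - 2*x^2 - 13*x - 10) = (x - 3)*(x - 1)^2*(x + 1)*(x + 4)*(x^2 - 3*x - 10) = (x - 3)*(x - 1)^2*(x + 1)*(x + 2)*(x + 4)*(x - 5)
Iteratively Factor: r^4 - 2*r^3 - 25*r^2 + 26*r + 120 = (r + 4)*(r^3 - 6*r^2 - r + 30) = (r - 5)*(r + 4)*(r^2 - r - 6) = (r - 5)*(r - 3)*(r + 4)*(r + 2)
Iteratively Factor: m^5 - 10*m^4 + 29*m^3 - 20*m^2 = (m - 1)*(m^4 - 9*m^3 + 20*m^2) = (m - 5)*(m - 1)*(m^3 - 4*m^2) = m*(m - 5)*(m - 1)*(m^2 - 4*m) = m*(m - 5)*(m - 4)*(m - 1)*(m)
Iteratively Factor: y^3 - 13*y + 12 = (y - 1)*(y^2 + y - 12) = (y - 1)*(y + 4)*(y - 3)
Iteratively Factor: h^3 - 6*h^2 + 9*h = (h)*(h^2 - 6*h + 9) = h*(h - 3)*(h - 3)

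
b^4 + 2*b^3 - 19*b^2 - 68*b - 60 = (b - 5)*(b + 2)^2*(b + 3)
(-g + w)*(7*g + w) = -7*g^2 + 6*g*w + w^2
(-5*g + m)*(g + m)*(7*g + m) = -35*g^3 - 33*g^2*m + 3*g*m^2 + m^3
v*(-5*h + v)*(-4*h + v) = 20*h^2*v - 9*h*v^2 + v^3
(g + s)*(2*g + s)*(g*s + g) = 2*g^3*s + 2*g^3 + 3*g^2*s^2 + 3*g^2*s + g*s^3 + g*s^2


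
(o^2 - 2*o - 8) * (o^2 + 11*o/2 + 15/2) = o^4 + 7*o^3/2 - 23*o^2/2 - 59*o - 60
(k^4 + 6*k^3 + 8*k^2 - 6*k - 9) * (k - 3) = k^5 + 3*k^4 - 10*k^3 - 30*k^2 + 9*k + 27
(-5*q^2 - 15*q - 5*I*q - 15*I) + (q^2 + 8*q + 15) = -4*q^2 - 7*q - 5*I*q + 15 - 15*I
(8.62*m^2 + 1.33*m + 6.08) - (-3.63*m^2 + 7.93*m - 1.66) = 12.25*m^2 - 6.6*m + 7.74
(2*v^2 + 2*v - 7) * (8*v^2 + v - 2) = 16*v^4 + 18*v^3 - 58*v^2 - 11*v + 14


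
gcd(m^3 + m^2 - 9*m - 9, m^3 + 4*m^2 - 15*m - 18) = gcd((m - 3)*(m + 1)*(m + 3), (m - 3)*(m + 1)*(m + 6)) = m^2 - 2*m - 3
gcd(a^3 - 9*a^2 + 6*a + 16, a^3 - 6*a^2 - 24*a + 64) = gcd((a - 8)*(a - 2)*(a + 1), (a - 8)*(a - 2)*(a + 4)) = a^2 - 10*a + 16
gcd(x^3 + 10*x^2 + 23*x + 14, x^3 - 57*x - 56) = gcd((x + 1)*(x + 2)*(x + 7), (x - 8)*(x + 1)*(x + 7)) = x^2 + 8*x + 7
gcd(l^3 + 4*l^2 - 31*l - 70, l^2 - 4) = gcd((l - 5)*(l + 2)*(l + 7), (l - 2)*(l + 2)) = l + 2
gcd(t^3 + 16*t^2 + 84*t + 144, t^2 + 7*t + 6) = t + 6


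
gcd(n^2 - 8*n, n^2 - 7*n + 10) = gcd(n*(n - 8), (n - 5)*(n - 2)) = 1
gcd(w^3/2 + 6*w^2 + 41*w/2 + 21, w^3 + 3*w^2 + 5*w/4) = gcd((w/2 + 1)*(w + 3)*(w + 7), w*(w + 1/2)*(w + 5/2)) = 1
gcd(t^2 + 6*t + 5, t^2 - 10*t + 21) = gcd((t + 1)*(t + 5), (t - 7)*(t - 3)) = 1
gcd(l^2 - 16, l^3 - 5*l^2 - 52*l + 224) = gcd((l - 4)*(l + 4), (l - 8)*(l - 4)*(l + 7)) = l - 4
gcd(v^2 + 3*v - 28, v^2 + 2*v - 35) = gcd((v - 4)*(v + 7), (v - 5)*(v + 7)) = v + 7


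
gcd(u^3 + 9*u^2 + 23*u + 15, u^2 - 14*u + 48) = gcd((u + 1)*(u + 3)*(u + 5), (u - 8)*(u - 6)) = 1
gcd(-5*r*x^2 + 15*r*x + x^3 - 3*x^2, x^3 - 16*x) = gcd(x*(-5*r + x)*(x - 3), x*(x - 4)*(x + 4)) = x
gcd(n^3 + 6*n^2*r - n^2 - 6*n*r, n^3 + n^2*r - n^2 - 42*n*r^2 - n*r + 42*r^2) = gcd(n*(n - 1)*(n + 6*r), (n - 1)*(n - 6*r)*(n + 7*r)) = n - 1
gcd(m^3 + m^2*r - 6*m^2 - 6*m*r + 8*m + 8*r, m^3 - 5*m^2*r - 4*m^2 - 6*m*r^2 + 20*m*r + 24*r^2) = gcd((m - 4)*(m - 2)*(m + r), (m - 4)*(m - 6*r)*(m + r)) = m^2 + m*r - 4*m - 4*r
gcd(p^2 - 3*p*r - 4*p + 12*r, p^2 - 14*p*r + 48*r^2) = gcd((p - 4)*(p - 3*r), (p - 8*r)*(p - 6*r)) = 1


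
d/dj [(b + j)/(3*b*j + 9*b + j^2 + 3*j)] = (3*b*j + 9*b + j^2 + 3*j - (b + j)*(3*b + 2*j + 3))/(3*b*j + 9*b + j^2 + 3*j)^2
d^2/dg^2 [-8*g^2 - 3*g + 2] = -16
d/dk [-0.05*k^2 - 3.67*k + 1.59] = -0.1*k - 3.67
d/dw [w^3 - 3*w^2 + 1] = 3*w*(w - 2)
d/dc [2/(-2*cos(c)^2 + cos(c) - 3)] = 2*(1 - 4*cos(c))*sin(c)/(-cos(c) + cos(2*c) + 4)^2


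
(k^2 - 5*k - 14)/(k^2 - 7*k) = (k + 2)/k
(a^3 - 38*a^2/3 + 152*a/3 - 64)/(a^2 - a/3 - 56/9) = 3*(a^2 - 10*a + 24)/(3*a + 7)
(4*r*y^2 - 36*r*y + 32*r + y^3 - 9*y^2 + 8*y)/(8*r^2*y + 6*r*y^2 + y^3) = (y^2 - 9*y + 8)/(y*(2*r + y))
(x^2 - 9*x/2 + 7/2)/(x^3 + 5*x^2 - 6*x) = (x - 7/2)/(x*(x + 6))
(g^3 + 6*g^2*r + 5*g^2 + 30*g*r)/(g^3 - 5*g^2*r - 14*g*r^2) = (-g^2 - 6*g*r - 5*g - 30*r)/(-g^2 + 5*g*r + 14*r^2)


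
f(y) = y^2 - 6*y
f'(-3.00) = -12.00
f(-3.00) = 27.00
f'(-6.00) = -18.00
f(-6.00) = 72.00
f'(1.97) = -2.06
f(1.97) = -7.94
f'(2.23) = -1.54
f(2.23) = -8.41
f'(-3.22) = -12.44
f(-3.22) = 29.69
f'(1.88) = -2.24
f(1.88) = -7.75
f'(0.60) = -4.80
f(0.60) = -3.24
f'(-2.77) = -11.54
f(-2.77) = 24.29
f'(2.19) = -1.62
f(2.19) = -8.34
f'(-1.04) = -8.08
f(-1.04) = 7.32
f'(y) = 2*y - 6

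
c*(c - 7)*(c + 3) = c^3 - 4*c^2 - 21*c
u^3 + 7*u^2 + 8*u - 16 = (u - 1)*(u + 4)^2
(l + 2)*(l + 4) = l^2 + 6*l + 8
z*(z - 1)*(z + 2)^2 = z^4 + 3*z^3 - 4*z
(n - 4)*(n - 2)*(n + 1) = n^3 - 5*n^2 + 2*n + 8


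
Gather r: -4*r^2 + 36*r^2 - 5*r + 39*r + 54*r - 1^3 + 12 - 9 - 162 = 32*r^2 + 88*r - 160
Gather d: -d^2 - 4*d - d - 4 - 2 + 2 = -d^2 - 5*d - 4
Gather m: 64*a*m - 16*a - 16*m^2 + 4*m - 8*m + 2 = -16*a - 16*m^2 + m*(64*a - 4) + 2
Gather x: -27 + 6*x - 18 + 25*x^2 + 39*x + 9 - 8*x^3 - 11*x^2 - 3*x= -8*x^3 + 14*x^2 + 42*x - 36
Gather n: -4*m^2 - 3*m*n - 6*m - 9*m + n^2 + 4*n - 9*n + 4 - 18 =-4*m^2 - 15*m + n^2 + n*(-3*m - 5) - 14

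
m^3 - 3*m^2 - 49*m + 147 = (m - 7)*(m - 3)*(m + 7)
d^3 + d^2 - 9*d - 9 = (d - 3)*(d + 1)*(d + 3)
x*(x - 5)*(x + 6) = x^3 + x^2 - 30*x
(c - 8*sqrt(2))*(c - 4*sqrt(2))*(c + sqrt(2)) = c^3 - 11*sqrt(2)*c^2 + 40*c + 64*sqrt(2)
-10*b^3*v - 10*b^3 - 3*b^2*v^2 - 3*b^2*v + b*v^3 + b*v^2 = (-5*b + v)*(2*b + v)*(b*v + b)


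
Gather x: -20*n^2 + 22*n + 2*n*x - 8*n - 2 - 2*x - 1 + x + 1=-20*n^2 + 14*n + x*(2*n - 1) - 2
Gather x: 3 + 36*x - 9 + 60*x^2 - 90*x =60*x^2 - 54*x - 6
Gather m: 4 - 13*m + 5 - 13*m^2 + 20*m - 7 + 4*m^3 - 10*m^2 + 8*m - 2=4*m^3 - 23*m^2 + 15*m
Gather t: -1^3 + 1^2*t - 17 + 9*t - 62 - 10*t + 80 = 0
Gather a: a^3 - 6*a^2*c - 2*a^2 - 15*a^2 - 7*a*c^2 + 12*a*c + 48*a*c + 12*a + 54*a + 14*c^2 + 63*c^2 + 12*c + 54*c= a^3 + a^2*(-6*c - 17) + a*(-7*c^2 + 60*c + 66) + 77*c^2 + 66*c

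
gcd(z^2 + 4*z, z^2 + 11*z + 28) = z + 4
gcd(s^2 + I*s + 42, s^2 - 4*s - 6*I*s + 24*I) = s - 6*I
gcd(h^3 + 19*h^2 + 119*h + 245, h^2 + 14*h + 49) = h^2 + 14*h + 49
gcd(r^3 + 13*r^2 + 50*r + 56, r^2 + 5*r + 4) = r + 4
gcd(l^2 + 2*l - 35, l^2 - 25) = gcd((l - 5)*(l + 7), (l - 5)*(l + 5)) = l - 5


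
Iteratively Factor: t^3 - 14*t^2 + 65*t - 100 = (t - 5)*(t^2 - 9*t + 20) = (t - 5)*(t - 4)*(t - 5)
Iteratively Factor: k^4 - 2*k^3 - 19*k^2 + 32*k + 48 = (k + 1)*(k^3 - 3*k^2 - 16*k + 48) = (k - 3)*(k + 1)*(k^2 - 16) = (k - 3)*(k + 1)*(k + 4)*(k - 4)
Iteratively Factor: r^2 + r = (r)*(r + 1)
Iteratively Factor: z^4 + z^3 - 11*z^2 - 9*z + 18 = (z + 2)*(z^3 - z^2 - 9*z + 9) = (z - 3)*(z + 2)*(z^2 + 2*z - 3) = (z - 3)*(z - 1)*(z + 2)*(z + 3)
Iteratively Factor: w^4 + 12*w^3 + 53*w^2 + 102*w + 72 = (w + 3)*(w^3 + 9*w^2 + 26*w + 24) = (w + 2)*(w + 3)*(w^2 + 7*w + 12) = (w + 2)*(w + 3)^2*(w + 4)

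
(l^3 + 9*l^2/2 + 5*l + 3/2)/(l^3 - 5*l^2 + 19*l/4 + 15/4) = 2*(l^2 + 4*l + 3)/(2*l^2 - 11*l + 15)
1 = 1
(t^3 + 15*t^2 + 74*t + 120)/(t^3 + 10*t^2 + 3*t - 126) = (t^2 + 9*t + 20)/(t^2 + 4*t - 21)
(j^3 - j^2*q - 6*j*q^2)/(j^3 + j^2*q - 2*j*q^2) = (-j + 3*q)/(-j + q)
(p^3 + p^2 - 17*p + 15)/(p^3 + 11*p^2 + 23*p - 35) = (p - 3)/(p + 7)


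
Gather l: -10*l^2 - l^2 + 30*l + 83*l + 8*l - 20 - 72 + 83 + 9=-11*l^2 + 121*l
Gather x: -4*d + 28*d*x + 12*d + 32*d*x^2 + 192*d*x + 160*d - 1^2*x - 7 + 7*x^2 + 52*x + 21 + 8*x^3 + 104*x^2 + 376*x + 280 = 168*d + 8*x^3 + x^2*(32*d + 111) + x*(220*d + 427) + 294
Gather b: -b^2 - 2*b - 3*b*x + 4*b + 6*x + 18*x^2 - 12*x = -b^2 + b*(2 - 3*x) + 18*x^2 - 6*x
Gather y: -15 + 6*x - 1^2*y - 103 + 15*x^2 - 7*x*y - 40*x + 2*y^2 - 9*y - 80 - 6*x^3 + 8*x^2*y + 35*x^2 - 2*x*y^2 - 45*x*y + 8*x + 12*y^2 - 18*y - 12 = -6*x^3 + 50*x^2 - 26*x + y^2*(14 - 2*x) + y*(8*x^2 - 52*x - 28) - 210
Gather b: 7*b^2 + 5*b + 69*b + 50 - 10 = 7*b^2 + 74*b + 40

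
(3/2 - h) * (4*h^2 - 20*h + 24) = -4*h^3 + 26*h^2 - 54*h + 36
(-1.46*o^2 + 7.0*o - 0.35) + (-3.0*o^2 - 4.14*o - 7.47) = -4.46*o^2 + 2.86*o - 7.82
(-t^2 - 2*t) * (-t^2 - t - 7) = t^4 + 3*t^3 + 9*t^2 + 14*t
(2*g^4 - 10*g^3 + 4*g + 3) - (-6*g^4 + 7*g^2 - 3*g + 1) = 8*g^4 - 10*g^3 - 7*g^2 + 7*g + 2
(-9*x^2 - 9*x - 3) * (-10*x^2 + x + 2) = 90*x^4 + 81*x^3 + 3*x^2 - 21*x - 6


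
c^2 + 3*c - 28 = (c - 4)*(c + 7)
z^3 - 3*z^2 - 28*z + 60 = (z - 6)*(z - 2)*(z + 5)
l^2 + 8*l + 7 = (l + 1)*(l + 7)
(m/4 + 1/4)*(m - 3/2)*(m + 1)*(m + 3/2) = m^4/4 + m^3/2 - 5*m^2/16 - 9*m/8 - 9/16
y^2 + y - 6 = (y - 2)*(y + 3)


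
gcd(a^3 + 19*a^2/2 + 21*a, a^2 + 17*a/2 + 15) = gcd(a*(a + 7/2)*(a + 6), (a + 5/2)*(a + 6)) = a + 6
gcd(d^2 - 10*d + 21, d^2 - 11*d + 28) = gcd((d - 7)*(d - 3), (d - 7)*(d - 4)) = d - 7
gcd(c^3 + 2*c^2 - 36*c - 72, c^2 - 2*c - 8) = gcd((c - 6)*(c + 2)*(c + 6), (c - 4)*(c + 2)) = c + 2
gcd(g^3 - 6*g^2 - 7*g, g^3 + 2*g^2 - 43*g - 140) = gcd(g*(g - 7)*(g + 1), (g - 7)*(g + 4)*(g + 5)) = g - 7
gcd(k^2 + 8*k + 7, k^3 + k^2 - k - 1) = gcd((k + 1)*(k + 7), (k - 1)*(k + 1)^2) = k + 1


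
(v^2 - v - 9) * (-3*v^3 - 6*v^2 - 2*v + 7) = -3*v^5 - 3*v^4 + 31*v^3 + 63*v^2 + 11*v - 63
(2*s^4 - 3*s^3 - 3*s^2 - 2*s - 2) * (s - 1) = 2*s^5 - 5*s^4 + s^2 + 2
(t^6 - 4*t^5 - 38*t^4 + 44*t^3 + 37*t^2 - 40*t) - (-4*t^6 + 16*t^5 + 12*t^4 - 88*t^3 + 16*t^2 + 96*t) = 5*t^6 - 20*t^5 - 50*t^4 + 132*t^3 + 21*t^2 - 136*t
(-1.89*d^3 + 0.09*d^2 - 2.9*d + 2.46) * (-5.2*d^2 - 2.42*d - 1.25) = 9.828*d^5 + 4.1058*d^4 + 17.2247*d^3 - 5.8865*d^2 - 2.3282*d - 3.075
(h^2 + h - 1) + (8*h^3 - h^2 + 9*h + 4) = 8*h^3 + 10*h + 3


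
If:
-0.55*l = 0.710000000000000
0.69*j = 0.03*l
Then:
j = -0.06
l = -1.29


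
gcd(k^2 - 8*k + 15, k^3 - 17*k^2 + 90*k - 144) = k - 3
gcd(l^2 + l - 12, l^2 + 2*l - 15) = l - 3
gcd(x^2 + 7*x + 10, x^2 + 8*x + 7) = 1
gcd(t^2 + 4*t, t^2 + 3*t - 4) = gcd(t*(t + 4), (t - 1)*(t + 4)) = t + 4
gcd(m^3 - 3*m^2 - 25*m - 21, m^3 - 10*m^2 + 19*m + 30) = m + 1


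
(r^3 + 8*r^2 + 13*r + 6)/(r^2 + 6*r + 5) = (r^2 + 7*r + 6)/(r + 5)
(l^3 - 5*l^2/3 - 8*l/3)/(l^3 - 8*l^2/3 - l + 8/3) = l/(l - 1)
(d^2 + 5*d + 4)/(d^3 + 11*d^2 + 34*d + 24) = 1/(d + 6)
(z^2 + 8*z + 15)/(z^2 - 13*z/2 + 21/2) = 2*(z^2 + 8*z + 15)/(2*z^2 - 13*z + 21)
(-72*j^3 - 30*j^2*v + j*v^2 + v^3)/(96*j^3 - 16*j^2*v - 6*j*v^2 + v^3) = (3*j + v)/(-4*j + v)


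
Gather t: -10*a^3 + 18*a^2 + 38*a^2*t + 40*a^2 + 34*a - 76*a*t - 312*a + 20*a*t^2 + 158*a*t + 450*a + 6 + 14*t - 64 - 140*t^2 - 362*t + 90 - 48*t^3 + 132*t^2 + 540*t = -10*a^3 + 58*a^2 + 172*a - 48*t^3 + t^2*(20*a - 8) + t*(38*a^2 + 82*a + 192) + 32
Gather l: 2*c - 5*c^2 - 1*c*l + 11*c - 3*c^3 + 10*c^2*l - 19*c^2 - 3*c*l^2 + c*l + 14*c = -3*c^3 + 10*c^2*l - 24*c^2 - 3*c*l^2 + 27*c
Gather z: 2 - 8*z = 2 - 8*z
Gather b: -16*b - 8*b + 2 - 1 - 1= -24*b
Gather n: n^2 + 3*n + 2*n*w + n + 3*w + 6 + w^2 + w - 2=n^2 + n*(2*w + 4) + w^2 + 4*w + 4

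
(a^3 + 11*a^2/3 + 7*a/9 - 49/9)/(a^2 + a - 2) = (9*a^2 + 42*a + 49)/(9*(a + 2))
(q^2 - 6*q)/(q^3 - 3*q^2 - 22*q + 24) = q/(q^2 + 3*q - 4)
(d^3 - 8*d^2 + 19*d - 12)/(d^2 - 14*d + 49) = (d^3 - 8*d^2 + 19*d - 12)/(d^2 - 14*d + 49)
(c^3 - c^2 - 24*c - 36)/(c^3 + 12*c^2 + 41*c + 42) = (c - 6)/(c + 7)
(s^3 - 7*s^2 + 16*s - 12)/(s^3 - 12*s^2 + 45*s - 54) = (s^2 - 4*s + 4)/(s^2 - 9*s + 18)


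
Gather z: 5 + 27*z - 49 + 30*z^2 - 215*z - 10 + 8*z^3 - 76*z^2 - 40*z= 8*z^3 - 46*z^2 - 228*z - 54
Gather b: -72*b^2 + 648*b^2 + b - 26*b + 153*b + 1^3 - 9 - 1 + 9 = 576*b^2 + 128*b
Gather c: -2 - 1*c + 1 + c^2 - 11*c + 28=c^2 - 12*c + 27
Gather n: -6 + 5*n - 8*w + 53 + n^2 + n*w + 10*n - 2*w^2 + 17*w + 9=n^2 + n*(w + 15) - 2*w^2 + 9*w + 56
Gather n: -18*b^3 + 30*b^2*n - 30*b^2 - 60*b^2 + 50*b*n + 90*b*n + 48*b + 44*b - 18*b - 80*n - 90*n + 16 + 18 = -18*b^3 - 90*b^2 + 74*b + n*(30*b^2 + 140*b - 170) + 34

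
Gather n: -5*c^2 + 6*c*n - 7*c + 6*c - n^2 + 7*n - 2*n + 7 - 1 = -5*c^2 - c - n^2 + n*(6*c + 5) + 6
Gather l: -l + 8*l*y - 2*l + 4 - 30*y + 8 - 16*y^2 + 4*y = l*(8*y - 3) - 16*y^2 - 26*y + 12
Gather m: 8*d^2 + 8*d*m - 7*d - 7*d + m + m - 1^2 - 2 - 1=8*d^2 - 14*d + m*(8*d + 2) - 4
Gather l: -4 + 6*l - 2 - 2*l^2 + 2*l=-2*l^2 + 8*l - 6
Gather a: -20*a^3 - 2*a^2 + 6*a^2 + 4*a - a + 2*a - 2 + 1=-20*a^3 + 4*a^2 + 5*a - 1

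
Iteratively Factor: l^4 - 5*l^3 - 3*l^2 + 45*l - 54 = (l + 3)*(l^3 - 8*l^2 + 21*l - 18) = (l - 2)*(l + 3)*(l^2 - 6*l + 9) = (l - 3)*(l - 2)*(l + 3)*(l - 3)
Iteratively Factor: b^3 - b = (b - 1)*(b^2 + b) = (b - 1)*(b + 1)*(b)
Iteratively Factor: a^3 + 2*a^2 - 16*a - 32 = (a - 4)*(a^2 + 6*a + 8) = (a - 4)*(a + 2)*(a + 4)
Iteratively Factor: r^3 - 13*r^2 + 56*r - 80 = (r - 4)*(r^2 - 9*r + 20) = (r - 4)^2*(r - 5)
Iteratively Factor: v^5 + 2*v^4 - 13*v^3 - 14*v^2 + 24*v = (v + 2)*(v^4 - 13*v^2 + 12*v) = (v - 3)*(v + 2)*(v^3 + 3*v^2 - 4*v) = (v - 3)*(v - 1)*(v + 2)*(v^2 + 4*v) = v*(v - 3)*(v - 1)*(v + 2)*(v + 4)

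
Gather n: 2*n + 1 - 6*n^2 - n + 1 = -6*n^2 + n + 2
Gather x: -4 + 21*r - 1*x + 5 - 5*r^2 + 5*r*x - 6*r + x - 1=-5*r^2 + 5*r*x + 15*r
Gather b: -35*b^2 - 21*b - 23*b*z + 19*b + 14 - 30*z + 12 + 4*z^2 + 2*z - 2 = -35*b^2 + b*(-23*z - 2) + 4*z^2 - 28*z + 24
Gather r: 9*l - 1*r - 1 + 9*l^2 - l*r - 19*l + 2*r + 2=9*l^2 - 10*l + r*(1 - l) + 1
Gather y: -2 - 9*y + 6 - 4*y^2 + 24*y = -4*y^2 + 15*y + 4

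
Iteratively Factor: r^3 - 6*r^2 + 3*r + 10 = (r + 1)*(r^2 - 7*r + 10) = (r - 2)*(r + 1)*(r - 5)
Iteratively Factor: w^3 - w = (w - 1)*(w^2 + w) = w*(w - 1)*(w + 1)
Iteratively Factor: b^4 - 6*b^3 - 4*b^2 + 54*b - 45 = (b + 3)*(b^3 - 9*b^2 + 23*b - 15) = (b - 1)*(b + 3)*(b^2 - 8*b + 15) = (b - 5)*(b - 1)*(b + 3)*(b - 3)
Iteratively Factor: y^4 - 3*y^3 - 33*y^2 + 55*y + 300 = (y + 4)*(y^3 - 7*y^2 - 5*y + 75) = (y - 5)*(y + 4)*(y^2 - 2*y - 15) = (y - 5)*(y + 3)*(y + 4)*(y - 5)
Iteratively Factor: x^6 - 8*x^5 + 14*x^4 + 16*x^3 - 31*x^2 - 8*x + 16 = (x - 1)*(x^5 - 7*x^4 + 7*x^3 + 23*x^2 - 8*x - 16) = (x - 1)*(x + 1)*(x^4 - 8*x^3 + 15*x^2 + 8*x - 16) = (x - 4)*(x - 1)*(x + 1)*(x^3 - 4*x^2 - x + 4) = (x - 4)*(x - 1)*(x + 1)^2*(x^2 - 5*x + 4) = (x - 4)*(x - 1)^2*(x + 1)^2*(x - 4)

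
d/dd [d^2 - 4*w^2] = 2*d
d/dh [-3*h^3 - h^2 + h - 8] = -9*h^2 - 2*h + 1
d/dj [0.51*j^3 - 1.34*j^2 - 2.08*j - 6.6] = 1.53*j^2 - 2.68*j - 2.08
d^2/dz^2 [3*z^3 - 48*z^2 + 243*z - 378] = 18*z - 96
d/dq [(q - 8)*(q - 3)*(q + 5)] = 3*q^2 - 12*q - 31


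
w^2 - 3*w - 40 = (w - 8)*(w + 5)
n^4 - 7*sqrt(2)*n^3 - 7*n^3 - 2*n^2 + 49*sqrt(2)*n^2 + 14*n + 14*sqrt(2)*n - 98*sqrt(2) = (n - 7)*(n - 7*sqrt(2))*(n - sqrt(2))*(n + sqrt(2))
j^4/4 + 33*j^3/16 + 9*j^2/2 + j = j*(j/4 + 1)*(j + 1/4)*(j + 4)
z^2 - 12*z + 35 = (z - 7)*(z - 5)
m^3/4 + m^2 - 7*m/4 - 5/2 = (m/4 + 1/4)*(m - 2)*(m + 5)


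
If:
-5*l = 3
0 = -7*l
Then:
No Solution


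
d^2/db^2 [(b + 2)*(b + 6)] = 2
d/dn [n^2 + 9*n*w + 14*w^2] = 2*n + 9*w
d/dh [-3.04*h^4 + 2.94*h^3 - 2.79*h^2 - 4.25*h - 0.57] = -12.16*h^3 + 8.82*h^2 - 5.58*h - 4.25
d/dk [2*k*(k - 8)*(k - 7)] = 6*k^2 - 60*k + 112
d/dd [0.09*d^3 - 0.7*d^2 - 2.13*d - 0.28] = 0.27*d^2 - 1.4*d - 2.13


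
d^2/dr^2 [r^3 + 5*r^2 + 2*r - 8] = 6*r + 10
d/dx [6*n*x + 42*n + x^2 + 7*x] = 6*n + 2*x + 7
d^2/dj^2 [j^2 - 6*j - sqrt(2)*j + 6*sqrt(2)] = 2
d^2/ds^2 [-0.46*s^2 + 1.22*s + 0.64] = -0.920000000000000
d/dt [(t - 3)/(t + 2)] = 5/(t + 2)^2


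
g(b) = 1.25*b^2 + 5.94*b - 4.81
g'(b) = 2.5*b + 5.94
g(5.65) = 68.65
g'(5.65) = 20.06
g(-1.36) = -10.58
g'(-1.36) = 2.54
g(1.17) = 3.85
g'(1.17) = 8.86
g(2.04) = 12.51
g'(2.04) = 11.04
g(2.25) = 14.88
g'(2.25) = 11.56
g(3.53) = 31.73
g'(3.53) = 14.76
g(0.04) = -4.57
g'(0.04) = 6.04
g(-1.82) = -11.48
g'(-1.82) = 1.39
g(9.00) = 149.90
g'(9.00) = 28.44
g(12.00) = 246.47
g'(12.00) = 35.94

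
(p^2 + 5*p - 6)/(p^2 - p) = (p + 6)/p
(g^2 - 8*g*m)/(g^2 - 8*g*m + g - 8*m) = g/(g + 1)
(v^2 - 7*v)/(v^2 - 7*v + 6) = v*(v - 7)/(v^2 - 7*v + 6)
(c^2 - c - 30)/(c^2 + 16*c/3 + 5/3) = 3*(c - 6)/(3*c + 1)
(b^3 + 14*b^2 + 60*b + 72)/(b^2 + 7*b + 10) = (b^2 + 12*b + 36)/(b + 5)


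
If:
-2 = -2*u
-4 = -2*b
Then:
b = 2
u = 1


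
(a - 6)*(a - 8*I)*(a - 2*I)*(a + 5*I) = a^4 - 6*a^3 - 5*I*a^3 + 34*a^2 + 30*I*a^2 - 204*a - 80*I*a + 480*I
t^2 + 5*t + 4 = (t + 1)*(t + 4)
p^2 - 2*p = p*(p - 2)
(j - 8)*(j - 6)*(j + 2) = j^3 - 12*j^2 + 20*j + 96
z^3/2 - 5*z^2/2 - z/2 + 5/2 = (z/2 + 1/2)*(z - 5)*(z - 1)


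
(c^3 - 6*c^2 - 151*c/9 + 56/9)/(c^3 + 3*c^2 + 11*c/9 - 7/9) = (c - 8)/(c + 1)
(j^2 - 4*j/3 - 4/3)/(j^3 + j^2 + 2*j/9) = 3*(j - 2)/(j*(3*j + 1))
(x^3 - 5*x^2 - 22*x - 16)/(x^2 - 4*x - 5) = (x^2 - 6*x - 16)/(x - 5)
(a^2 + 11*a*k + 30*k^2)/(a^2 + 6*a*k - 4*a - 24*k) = (a + 5*k)/(a - 4)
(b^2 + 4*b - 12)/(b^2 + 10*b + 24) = (b - 2)/(b + 4)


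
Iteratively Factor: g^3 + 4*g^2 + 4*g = (g + 2)*(g^2 + 2*g) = g*(g + 2)*(g + 2)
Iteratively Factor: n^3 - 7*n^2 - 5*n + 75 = (n - 5)*(n^2 - 2*n - 15) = (n - 5)^2*(n + 3)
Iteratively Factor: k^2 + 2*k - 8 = (k + 4)*(k - 2)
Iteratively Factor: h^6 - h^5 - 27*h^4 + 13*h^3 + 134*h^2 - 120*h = (h - 5)*(h^5 + 4*h^4 - 7*h^3 - 22*h^2 + 24*h) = (h - 5)*(h - 2)*(h^4 + 6*h^3 + 5*h^2 - 12*h) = (h - 5)*(h - 2)*(h + 4)*(h^3 + 2*h^2 - 3*h) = (h - 5)*(h - 2)*(h + 3)*(h + 4)*(h^2 - h) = (h - 5)*(h - 2)*(h - 1)*(h + 3)*(h + 4)*(h)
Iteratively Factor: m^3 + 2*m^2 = (m)*(m^2 + 2*m) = m^2*(m + 2)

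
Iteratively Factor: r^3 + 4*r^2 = (r)*(r^2 + 4*r) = r*(r + 4)*(r)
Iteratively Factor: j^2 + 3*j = (j)*(j + 3)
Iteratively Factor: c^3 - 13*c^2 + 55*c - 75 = (c - 3)*(c^2 - 10*c + 25) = (c - 5)*(c - 3)*(c - 5)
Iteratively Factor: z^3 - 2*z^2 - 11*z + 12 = (z + 3)*(z^2 - 5*z + 4) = (z - 1)*(z + 3)*(z - 4)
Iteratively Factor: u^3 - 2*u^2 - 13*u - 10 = (u + 1)*(u^2 - 3*u - 10) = (u + 1)*(u + 2)*(u - 5)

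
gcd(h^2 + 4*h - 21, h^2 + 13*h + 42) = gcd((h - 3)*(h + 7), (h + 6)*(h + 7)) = h + 7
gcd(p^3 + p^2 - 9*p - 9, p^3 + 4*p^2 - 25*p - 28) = p + 1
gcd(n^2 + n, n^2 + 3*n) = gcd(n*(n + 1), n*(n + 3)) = n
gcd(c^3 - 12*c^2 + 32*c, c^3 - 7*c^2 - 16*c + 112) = c - 4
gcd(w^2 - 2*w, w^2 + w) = w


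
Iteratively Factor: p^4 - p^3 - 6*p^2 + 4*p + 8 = (p + 2)*(p^3 - 3*p^2 + 4) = (p - 2)*(p + 2)*(p^2 - p - 2) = (p - 2)^2*(p + 2)*(p + 1)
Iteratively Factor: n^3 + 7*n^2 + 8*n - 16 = (n + 4)*(n^2 + 3*n - 4) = (n - 1)*(n + 4)*(n + 4)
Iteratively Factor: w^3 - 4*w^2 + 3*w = (w - 3)*(w^2 - w) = w*(w - 3)*(w - 1)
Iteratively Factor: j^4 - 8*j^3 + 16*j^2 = (j)*(j^3 - 8*j^2 + 16*j) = j*(j - 4)*(j^2 - 4*j) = j*(j - 4)^2*(j)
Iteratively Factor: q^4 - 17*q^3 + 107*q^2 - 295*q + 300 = (q - 3)*(q^3 - 14*q^2 + 65*q - 100) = (q - 5)*(q - 3)*(q^2 - 9*q + 20) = (q - 5)*(q - 4)*(q - 3)*(q - 5)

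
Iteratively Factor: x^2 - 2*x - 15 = (x + 3)*(x - 5)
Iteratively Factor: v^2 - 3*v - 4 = (v + 1)*(v - 4)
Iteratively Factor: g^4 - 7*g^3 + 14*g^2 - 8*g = (g - 1)*(g^3 - 6*g^2 + 8*g) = (g - 2)*(g - 1)*(g^2 - 4*g) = g*(g - 2)*(g - 1)*(g - 4)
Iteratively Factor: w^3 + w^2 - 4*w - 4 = (w + 2)*(w^2 - w - 2) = (w + 1)*(w + 2)*(w - 2)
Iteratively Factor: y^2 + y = (y + 1)*(y)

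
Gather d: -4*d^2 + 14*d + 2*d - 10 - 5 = -4*d^2 + 16*d - 15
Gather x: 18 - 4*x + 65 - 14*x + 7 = 90 - 18*x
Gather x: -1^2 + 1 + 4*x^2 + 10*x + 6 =4*x^2 + 10*x + 6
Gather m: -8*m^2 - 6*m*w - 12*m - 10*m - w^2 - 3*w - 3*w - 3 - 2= -8*m^2 + m*(-6*w - 22) - w^2 - 6*w - 5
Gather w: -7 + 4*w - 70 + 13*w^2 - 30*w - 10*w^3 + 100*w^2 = -10*w^3 + 113*w^2 - 26*w - 77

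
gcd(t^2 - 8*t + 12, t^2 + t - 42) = t - 6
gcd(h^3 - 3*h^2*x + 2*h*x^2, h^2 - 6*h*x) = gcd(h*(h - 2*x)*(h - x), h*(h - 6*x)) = h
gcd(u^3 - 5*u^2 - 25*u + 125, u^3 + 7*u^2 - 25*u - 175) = u^2 - 25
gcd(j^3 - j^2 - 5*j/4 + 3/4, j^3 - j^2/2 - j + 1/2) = j^2 + j/2 - 1/2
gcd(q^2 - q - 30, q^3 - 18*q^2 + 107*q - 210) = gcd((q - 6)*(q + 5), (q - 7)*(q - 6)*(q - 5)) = q - 6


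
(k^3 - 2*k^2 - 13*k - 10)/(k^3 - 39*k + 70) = (k^2 + 3*k + 2)/(k^2 + 5*k - 14)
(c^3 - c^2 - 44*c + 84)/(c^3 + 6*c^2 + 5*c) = (c^3 - c^2 - 44*c + 84)/(c*(c^2 + 6*c + 5))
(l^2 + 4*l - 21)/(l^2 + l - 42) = (l - 3)/(l - 6)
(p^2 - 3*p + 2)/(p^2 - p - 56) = (-p^2 + 3*p - 2)/(-p^2 + p + 56)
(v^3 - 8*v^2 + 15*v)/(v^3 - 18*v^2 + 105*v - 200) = v*(v - 3)/(v^2 - 13*v + 40)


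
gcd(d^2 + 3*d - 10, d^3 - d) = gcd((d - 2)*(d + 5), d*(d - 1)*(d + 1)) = 1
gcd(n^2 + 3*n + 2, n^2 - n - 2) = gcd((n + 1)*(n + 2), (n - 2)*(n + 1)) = n + 1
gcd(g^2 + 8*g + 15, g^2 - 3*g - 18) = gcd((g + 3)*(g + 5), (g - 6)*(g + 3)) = g + 3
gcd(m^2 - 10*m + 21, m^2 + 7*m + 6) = 1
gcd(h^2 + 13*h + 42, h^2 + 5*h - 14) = h + 7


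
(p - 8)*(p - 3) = p^2 - 11*p + 24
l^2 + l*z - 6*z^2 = (l - 2*z)*(l + 3*z)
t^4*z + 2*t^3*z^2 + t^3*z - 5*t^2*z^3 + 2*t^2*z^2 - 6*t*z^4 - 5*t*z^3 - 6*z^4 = (t - 2*z)*(t + z)*(t + 3*z)*(t*z + z)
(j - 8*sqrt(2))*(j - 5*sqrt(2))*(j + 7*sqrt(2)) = j^3 - 6*sqrt(2)*j^2 - 102*j + 560*sqrt(2)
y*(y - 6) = y^2 - 6*y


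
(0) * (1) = 0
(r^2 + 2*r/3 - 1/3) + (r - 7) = r^2 + 5*r/3 - 22/3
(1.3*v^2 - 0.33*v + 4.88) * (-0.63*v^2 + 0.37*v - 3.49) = -0.819*v^4 + 0.6889*v^3 - 7.7335*v^2 + 2.9573*v - 17.0312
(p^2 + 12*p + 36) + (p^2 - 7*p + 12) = 2*p^2 + 5*p + 48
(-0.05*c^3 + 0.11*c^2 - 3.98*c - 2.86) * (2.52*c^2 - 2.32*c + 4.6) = -0.126*c^5 + 0.3932*c^4 - 10.5148*c^3 + 2.5324*c^2 - 11.6728*c - 13.156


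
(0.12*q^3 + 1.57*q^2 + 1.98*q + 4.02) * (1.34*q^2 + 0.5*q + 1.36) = 0.1608*q^5 + 2.1638*q^4 + 3.6014*q^3 + 8.512*q^2 + 4.7028*q + 5.4672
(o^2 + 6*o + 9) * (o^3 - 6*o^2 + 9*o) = o^5 - 18*o^3 + 81*o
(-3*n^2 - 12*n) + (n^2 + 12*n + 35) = 35 - 2*n^2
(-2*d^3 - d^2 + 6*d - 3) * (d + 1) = -2*d^4 - 3*d^3 + 5*d^2 + 3*d - 3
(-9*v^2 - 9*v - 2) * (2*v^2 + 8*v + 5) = -18*v^4 - 90*v^3 - 121*v^2 - 61*v - 10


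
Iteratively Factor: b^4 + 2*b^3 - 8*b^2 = (b + 4)*(b^3 - 2*b^2) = (b - 2)*(b + 4)*(b^2) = b*(b - 2)*(b + 4)*(b)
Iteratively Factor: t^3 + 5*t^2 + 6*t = (t + 2)*(t^2 + 3*t) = t*(t + 2)*(t + 3)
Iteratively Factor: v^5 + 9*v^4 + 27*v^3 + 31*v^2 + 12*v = (v + 3)*(v^4 + 6*v^3 + 9*v^2 + 4*v) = (v + 1)*(v + 3)*(v^3 + 5*v^2 + 4*v) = v*(v + 1)*(v + 3)*(v^2 + 5*v + 4) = v*(v + 1)*(v + 3)*(v + 4)*(v + 1)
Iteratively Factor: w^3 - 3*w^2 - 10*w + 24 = (w - 4)*(w^2 + w - 6) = (w - 4)*(w - 2)*(w + 3)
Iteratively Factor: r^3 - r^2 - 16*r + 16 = (r - 1)*(r^2 - 16) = (r - 1)*(r + 4)*(r - 4)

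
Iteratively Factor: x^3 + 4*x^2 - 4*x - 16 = (x - 2)*(x^2 + 6*x + 8) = (x - 2)*(x + 4)*(x + 2)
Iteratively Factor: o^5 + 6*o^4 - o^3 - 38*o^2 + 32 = (o + 1)*(o^4 + 5*o^3 - 6*o^2 - 32*o + 32) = (o - 2)*(o + 1)*(o^3 + 7*o^2 + 8*o - 16) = (o - 2)*(o + 1)*(o + 4)*(o^2 + 3*o - 4) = (o - 2)*(o + 1)*(o + 4)^2*(o - 1)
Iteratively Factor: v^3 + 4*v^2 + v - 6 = (v + 3)*(v^2 + v - 2) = (v - 1)*(v + 3)*(v + 2)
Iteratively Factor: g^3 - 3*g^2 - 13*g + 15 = (g + 3)*(g^2 - 6*g + 5) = (g - 5)*(g + 3)*(g - 1)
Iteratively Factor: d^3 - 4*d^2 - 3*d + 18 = (d - 3)*(d^2 - d - 6) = (d - 3)*(d + 2)*(d - 3)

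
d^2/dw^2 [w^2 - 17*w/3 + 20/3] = 2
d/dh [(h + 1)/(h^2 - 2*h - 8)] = (h^2 - 2*h - 2*(h - 1)*(h + 1) - 8)/(-h^2 + 2*h + 8)^2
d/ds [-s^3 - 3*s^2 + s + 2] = -3*s^2 - 6*s + 1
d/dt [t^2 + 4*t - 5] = 2*t + 4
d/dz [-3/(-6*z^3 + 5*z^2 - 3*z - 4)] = 3*(-18*z^2 + 10*z - 3)/(6*z^3 - 5*z^2 + 3*z + 4)^2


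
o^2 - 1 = (o - 1)*(o + 1)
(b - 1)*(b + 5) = b^2 + 4*b - 5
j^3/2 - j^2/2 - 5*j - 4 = (j/2 + 1/2)*(j - 4)*(j + 2)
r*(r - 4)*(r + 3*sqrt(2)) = r^3 - 4*r^2 + 3*sqrt(2)*r^2 - 12*sqrt(2)*r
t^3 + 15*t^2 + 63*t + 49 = (t + 1)*(t + 7)^2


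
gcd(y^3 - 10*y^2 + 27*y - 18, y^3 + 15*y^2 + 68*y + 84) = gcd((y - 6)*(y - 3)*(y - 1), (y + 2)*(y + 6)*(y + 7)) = 1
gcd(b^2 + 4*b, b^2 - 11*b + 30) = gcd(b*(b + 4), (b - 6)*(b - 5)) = 1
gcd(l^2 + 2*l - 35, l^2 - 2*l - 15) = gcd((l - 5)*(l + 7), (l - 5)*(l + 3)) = l - 5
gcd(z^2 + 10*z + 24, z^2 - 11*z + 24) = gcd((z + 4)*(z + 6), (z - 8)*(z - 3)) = 1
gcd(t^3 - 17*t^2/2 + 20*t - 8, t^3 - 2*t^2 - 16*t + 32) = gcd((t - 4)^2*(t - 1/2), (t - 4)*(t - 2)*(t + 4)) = t - 4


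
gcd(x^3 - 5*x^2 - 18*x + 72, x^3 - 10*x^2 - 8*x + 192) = x^2 - 2*x - 24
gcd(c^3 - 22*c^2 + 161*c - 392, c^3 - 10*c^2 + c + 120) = c - 8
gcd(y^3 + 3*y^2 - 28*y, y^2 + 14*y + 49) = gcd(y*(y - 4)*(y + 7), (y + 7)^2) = y + 7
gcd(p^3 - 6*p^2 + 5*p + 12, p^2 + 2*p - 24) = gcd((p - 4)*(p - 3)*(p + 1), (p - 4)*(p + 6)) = p - 4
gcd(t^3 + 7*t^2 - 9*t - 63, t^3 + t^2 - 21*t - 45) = t + 3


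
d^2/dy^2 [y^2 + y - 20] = 2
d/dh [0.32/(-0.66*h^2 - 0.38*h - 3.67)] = (0.4224*h + 0.1216)/(0.66*h^2 + 0.38*h + 3.67)^2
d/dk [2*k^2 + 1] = 4*k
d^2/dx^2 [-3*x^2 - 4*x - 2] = -6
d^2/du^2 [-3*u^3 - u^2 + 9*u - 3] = -18*u - 2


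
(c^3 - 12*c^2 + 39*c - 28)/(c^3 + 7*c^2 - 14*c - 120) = (c^2 - 8*c + 7)/(c^2 + 11*c + 30)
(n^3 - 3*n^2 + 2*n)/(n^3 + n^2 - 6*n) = (n - 1)/(n + 3)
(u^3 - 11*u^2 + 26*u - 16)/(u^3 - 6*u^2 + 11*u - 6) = (u - 8)/(u - 3)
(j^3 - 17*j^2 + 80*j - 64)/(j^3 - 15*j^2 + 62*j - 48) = (j - 8)/(j - 6)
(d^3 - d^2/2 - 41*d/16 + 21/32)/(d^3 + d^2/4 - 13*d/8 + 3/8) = (d - 7/4)/(d - 1)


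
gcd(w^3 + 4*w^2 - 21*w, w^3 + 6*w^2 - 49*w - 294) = w + 7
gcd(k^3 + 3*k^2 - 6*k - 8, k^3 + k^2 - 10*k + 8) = k^2 + 2*k - 8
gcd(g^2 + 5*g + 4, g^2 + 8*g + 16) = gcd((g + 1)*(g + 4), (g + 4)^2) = g + 4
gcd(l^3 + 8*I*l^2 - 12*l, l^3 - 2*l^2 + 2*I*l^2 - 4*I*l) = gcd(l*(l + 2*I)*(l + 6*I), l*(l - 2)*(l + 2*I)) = l^2 + 2*I*l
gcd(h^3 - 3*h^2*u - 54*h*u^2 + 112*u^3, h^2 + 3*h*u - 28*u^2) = h + 7*u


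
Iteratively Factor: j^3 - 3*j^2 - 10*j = (j)*(j^2 - 3*j - 10) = j*(j - 5)*(j + 2)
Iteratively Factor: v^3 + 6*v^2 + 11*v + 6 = (v + 1)*(v^2 + 5*v + 6) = (v + 1)*(v + 3)*(v + 2)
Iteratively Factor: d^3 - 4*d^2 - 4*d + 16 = (d + 2)*(d^2 - 6*d + 8) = (d - 2)*(d + 2)*(d - 4)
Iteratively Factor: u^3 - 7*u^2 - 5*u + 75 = (u + 3)*(u^2 - 10*u + 25) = (u - 5)*(u + 3)*(u - 5)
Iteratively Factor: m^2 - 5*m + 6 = (m - 2)*(m - 3)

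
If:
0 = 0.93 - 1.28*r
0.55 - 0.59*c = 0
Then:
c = 0.93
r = 0.73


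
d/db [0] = 0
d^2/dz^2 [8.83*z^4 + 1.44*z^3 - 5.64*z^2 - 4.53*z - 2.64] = 105.96*z^2 + 8.64*z - 11.28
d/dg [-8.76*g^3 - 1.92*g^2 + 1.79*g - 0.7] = -26.28*g^2 - 3.84*g + 1.79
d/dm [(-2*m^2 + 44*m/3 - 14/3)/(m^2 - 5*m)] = 14*(-m^2 + 2*m - 5)/(3*m^2*(m^2 - 10*m + 25))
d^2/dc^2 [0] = 0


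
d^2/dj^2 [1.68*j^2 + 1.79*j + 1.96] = 3.36000000000000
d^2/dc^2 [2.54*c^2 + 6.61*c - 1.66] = 5.08000000000000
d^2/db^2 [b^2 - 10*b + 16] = 2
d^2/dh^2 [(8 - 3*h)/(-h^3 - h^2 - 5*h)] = 2*(9*h^5 - 39*h^4 - 76*h^3 - 144*h^2 - 120*h - 200)/(h^3*(h^6 + 3*h^5 + 18*h^4 + 31*h^3 + 90*h^2 + 75*h + 125))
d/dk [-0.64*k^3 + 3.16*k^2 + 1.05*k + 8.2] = -1.92*k^2 + 6.32*k + 1.05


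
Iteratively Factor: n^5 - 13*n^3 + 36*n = (n)*(n^4 - 13*n^2 + 36) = n*(n - 3)*(n^3 + 3*n^2 - 4*n - 12) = n*(n - 3)*(n + 3)*(n^2 - 4) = n*(n - 3)*(n - 2)*(n + 3)*(n + 2)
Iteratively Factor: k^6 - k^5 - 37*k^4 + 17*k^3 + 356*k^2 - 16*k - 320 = (k - 1)*(k^5 - 37*k^3 - 20*k^2 + 336*k + 320) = (k - 1)*(k + 4)*(k^4 - 4*k^3 - 21*k^2 + 64*k + 80) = (k - 5)*(k - 1)*(k + 4)*(k^3 + k^2 - 16*k - 16) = (k - 5)*(k - 4)*(k - 1)*(k + 4)*(k^2 + 5*k + 4) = (k - 5)*(k - 4)*(k - 1)*(k + 4)^2*(k + 1)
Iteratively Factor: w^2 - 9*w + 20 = (w - 5)*(w - 4)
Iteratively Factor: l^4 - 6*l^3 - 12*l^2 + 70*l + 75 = (l - 5)*(l^3 - l^2 - 17*l - 15) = (l - 5)*(l + 1)*(l^2 - 2*l - 15) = (l - 5)^2*(l + 1)*(l + 3)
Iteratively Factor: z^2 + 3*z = (z)*(z + 3)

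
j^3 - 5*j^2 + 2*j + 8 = (j - 4)*(j - 2)*(j + 1)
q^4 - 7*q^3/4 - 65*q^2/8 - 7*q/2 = q*(q - 4)*(q + 1/2)*(q + 7/4)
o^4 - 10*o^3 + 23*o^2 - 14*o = o*(o - 7)*(o - 2)*(o - 1)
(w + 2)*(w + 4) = w^2 + 6*w + 8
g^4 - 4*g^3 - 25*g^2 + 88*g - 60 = (g - 6)*(g - 2)*(g - 1)*(g + 5)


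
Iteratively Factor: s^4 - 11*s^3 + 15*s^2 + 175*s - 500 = (s - 5)*(s^3 - 6*s^2 - 15*s + 100) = (s - 5)^2*(s^2 - s - 20) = (s - 5)^2*(s + 4)*(s - 5)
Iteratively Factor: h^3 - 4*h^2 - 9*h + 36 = (h - 4)*(h^2 - 9) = (h - 4)*(h - 3)*(h + 3)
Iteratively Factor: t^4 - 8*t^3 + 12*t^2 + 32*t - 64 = (t + 2)*(t^3 - 10*t^2 + 32*t - 32) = (t - 4)*(t + 2)*(t^2 - 6*t + 8) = (t - 4)^2*(t + 2)*(t - 2)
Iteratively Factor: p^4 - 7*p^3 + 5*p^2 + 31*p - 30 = (p - 5)*(p^3 - 2*p^2 - 5*p + 6) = (p - 5)*(p + 2)*(p^2 - 4*p + 3) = (p - 5)*(p - 3)*(p + 2)*(p - 1)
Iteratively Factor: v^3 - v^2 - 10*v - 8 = (v - 4)*(v^2 + 3*v + 2) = (v - 4)*(v + 2)*(v + 1)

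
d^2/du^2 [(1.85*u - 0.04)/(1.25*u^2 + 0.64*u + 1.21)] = ((1.85*u - 0.04)*(2.5*u + 0.64)*(5.0*u + 1.28) - (13.875*u + 2.268)*(1.25*u^2 + 0.64*u + 1.21))/(1.25*u^2 + 0.64*u + 1.21)^3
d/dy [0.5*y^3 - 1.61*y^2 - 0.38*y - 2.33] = 1.5*y^2 - 3.22*y - 0.38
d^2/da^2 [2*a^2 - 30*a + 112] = 4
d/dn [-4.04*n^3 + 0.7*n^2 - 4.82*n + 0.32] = -12.12*n^2 + 1.4*n - 4.82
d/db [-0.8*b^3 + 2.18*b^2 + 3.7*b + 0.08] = -2.4*b^2 + 4.36*b + 3.7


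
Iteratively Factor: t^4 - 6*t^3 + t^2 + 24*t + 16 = (t + 1)*(t^3 - 7*t^2 + 8*t + 16) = (t - 4)*(t + 1)*(t^2 - 3*t - 4) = (t - 4)^2*(t + 1)*(t + 1)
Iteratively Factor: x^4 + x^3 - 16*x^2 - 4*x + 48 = (x + 4)*(x^3 - 3*x^2 - 4*x + 12) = (x - 3)*(x + 4)*(x^2 - 4) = (x - 3)*(x + 2)*(x + 4)*(x - 2)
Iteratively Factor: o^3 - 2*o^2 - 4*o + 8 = (o - 2)*(o^2 - 4) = (o - 2)*(o + 2)*(o - 2)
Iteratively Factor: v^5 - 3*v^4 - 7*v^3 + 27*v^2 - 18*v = (v - 3)*(v^4 - 7*v^2 + 6*v) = (v - 3)*(v + 3)*(v^3 - 3*v^2 + 2*v) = v*(v - 3)*(v + 3)*(v^2 - 3*v + 2) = v*(v - 3)*(v - 1)*(v + 3)*(v - 2)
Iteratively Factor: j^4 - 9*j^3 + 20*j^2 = (j - 5)*(j^3 - 4*j^2) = (j - 5)*(j - 4)*(j^2) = j*(j - 5)*(j - 4)*(j)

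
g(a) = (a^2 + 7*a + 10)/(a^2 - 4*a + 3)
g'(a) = (4 - 2*a)*(a^2 + 7*a + 10)/(a^2 - 4*a + 3)^2 + (2*a + 7)/(a^2 - 4*a + 3) = (-11*a^2 - 14*a + 61)/(a^4 - 8*a^3 + 22*a^2 - 24*a + 9)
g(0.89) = 73.34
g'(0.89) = 739.31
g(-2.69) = -0.08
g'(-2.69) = 0.04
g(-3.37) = -0.08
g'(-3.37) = -0.02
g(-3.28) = -0.08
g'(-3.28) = -0.02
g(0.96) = 216.20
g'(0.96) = 5620.19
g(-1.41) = 0.20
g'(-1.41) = 0.52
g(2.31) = -34.86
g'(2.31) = -36.76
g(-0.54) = 1.19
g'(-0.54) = 2.20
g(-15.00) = 0.45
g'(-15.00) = -0.03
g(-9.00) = 0.23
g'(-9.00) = -0.05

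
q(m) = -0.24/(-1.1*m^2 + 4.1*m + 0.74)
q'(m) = -0.24*(2.2*m - 4.1)/(-1.1*m^2 + 4.1*m + 0.74)^2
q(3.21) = -0.09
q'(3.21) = -0.11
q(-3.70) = 0.01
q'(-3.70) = 0.00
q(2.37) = -0.06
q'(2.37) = -0.01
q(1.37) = -0.06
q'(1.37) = 0.01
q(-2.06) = 0.02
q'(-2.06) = 0.01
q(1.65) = -0.05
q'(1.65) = 0.01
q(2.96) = -0.07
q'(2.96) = -0.06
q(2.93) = -0.07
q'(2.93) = -0.05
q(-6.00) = 0.00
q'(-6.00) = 0.00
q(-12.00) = 0.00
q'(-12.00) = 0.00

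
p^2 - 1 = (p - 1)*(p + 1)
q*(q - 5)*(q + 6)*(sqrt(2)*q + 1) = sqrt(2)*q^4 + q^3 + sqrt(2)*q^3 - 30*sqrt(2)*q^2 + q^2 - 30*q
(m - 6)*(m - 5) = m^2 - 11*m + 30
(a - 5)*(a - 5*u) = a^2 - 5*a*u - 5*a + 25*u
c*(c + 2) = c^2 + 2*c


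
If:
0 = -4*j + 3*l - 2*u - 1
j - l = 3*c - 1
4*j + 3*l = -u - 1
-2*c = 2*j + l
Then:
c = 1/4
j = -1/4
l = 0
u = 0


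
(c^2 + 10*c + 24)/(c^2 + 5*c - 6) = (c + 4)/(c - 1)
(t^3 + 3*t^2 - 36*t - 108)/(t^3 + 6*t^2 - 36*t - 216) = (t + 3)/(t + 6)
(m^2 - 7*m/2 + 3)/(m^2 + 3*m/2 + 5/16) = 8*(2*m^2 - 7*m + 6)/(16*m^2 + 24*m + 5)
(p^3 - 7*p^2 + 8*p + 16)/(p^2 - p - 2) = (p^2 - 8*p + 16)/(p - 2)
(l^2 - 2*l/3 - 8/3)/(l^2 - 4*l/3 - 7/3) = (-3*l^2 + 2*l + 8)/(-3*l^2 + 4*l + 7)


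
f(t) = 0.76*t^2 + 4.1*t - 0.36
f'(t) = 1.52*t + 4.1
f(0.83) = 3.57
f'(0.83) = 5.36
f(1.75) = 9.14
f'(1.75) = 6.76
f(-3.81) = -4.95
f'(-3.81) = -1.69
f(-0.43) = -1.98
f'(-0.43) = 3.45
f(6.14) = 53.47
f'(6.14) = 13.43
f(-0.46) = -2.09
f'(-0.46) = 3.40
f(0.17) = 0.36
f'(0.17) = 4.36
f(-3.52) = -5.38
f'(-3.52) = -1.25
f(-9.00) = 24.30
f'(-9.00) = -9.58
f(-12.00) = 59.88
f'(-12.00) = -14.14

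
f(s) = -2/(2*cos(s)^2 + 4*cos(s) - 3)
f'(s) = -2*(4*sin(s)*cos(s) + 4*sin(s))/(2*cos(s)^2 + 4*cos(s) - 3)^2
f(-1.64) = 0.61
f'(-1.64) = 0.70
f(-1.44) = 0.82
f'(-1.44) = 1.50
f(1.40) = 0.88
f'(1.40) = -1.80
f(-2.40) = 0.41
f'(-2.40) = 0.06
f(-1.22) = 1.44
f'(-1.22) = 5.23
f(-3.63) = 0.40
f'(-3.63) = -0.02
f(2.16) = 0.43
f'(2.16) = -0.14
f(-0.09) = -0.67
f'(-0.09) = 0.16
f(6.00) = -0.75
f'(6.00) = 0.61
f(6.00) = -0.75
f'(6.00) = 0.61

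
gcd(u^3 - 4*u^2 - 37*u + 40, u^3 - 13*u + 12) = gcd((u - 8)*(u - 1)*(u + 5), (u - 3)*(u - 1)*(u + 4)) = u - 1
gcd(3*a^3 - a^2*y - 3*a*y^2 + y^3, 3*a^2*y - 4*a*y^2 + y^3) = 3*a^2 - 4*a*y + y^2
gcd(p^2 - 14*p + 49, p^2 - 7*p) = p - 7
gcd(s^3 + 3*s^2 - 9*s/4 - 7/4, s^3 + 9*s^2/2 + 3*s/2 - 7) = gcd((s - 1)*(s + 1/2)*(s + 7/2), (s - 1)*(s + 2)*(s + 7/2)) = s^2 + 5*s/2 - 7/2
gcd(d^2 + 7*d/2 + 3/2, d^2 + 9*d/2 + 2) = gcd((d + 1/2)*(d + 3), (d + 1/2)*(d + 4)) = d + 1/2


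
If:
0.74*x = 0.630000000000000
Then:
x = 0.85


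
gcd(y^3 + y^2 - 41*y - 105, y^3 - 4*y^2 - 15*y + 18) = y + 3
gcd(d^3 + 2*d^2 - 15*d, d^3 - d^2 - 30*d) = d^2 + 5*d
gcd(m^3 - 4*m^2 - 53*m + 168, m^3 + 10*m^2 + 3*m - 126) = m^2 + 4*m - 21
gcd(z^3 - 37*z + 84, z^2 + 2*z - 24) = z - 4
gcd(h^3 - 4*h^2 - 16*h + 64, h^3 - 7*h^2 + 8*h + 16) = h^2 - 8*h + 16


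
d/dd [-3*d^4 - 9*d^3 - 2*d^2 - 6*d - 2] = -12*d^3 - 27*d^2 - 4*d - 6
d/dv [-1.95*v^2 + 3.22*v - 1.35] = 3.22 - 3.9*v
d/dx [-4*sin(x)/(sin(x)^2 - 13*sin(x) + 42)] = 4*(sin(x)^2 - 42)*cos(x)/((sin(x) - 7)^2*(sin(x) - 6)^2)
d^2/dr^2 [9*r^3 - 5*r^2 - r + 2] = 54*r - 10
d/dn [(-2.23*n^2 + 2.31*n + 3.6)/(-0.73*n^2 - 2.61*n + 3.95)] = (7.5066*n^2 - 12.361*n + 18.5205)/(0.5329*n^4 + 3.8106*n^3 + 1.0451*n^2 - 20.619*n + 15.6025)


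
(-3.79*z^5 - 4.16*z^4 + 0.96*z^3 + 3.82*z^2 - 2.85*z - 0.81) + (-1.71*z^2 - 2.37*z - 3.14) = -3.79*z^5 - 4.16*z^4 + 0.96*z^3 + 2.11*z^2 - 5.22*z - 3.95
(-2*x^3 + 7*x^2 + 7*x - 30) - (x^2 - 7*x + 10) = -2*x^3 + 6*x^2 + 14*x - 40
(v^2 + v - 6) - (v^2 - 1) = v - 5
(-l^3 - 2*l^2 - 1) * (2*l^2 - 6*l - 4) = -2*l^5 + 2*l^4 + 16*l^3 + 6*l^2 + 6*l + 4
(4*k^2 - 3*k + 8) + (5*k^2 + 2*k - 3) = 9*k^2 - k + 5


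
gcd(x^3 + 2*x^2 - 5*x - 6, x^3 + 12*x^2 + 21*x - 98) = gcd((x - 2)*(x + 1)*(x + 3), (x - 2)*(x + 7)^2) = x - 2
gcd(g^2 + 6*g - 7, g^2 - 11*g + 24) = 1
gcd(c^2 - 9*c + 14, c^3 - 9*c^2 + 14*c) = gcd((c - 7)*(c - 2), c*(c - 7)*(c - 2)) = c^2 - 9*c + 14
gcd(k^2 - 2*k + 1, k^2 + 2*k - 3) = k - 1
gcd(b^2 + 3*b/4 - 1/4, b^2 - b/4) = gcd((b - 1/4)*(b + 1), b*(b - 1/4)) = b - 1/4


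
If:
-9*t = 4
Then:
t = -4/9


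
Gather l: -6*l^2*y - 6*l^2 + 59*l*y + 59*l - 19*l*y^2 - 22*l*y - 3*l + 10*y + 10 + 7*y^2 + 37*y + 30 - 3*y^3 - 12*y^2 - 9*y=l^2*(-6*y - 6) + l*(-19*y^2 + 37*y + 56) - 3*y^3 - 5*y^2 + 38*y + 40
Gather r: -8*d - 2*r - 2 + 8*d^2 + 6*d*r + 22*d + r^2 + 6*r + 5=8*d^2 + 14*d + r^2 + r*(6*d + 4) + 3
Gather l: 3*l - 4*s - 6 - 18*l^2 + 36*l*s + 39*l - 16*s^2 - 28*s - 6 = -18*l^2 + l*(36*s + 42) - 16*s^2 - 32*s - 12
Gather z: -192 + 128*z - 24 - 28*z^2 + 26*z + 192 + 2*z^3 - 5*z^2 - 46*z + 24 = 2*z^3 - 33*z^2 + 108*z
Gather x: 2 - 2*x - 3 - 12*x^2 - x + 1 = -12*x^2 - 3*x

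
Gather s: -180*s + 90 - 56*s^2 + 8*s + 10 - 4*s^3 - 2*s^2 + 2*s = -4*s^3 - 58*s^2 - 170*s + 100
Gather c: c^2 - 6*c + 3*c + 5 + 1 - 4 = c^2 - 3*c + 2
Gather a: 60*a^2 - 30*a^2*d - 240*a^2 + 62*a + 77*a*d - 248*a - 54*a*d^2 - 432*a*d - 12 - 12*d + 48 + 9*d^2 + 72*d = a^2*(-30*d - 180) + a*(-54*d^2 - 355*d - 186) + 9*d^2 + 60*d + 36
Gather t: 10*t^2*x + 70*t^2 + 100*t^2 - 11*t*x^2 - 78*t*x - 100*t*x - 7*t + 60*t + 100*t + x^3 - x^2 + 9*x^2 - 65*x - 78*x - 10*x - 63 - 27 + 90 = t^2*(10*x + 170) + t*(-11*x^2 - 178*x + 153) + x^3 + 8*x^2 - 153*x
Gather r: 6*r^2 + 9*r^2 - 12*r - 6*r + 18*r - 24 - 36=15*r^2 - 60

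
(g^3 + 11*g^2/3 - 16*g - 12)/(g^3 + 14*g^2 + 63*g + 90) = (g^2 - 7*g/3 - 2)/(g^2 + 8*g + 15)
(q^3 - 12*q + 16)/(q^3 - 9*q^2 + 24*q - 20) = (q + 4)/(q - 5)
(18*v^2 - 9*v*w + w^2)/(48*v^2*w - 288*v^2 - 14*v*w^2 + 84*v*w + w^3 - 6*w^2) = (3*v - w)/(8*v*w - 48*v - w^2 + 6*w)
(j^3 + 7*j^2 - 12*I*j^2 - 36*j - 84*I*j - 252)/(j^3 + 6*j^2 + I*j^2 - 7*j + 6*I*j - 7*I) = (j^2 - 12*I*j - 36)/(j^2 + j*(-1 + I) - I)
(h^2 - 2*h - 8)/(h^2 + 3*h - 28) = (h + 2)/(h + 7)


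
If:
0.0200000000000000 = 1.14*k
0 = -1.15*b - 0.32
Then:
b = -0.28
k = 0.02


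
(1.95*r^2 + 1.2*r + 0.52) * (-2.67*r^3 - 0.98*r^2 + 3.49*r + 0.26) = -5.2065*r^5 - 5.115*r^4 + 4.2411*r^3 + 4.1854*r^2 + 2.1268*r + 0.1352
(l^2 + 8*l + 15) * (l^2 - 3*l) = l^4 + 5*l^3 - 9*l^2 - 45*l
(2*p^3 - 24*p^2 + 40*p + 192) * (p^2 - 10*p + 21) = 2*p^5 - 44*p^4 + 322*p^3 - 712*p^2 - 1080*p + 4032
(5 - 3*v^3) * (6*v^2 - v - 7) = -18*v^5 + 3*v^4 + 21*v^3 + 30*v^2 - 5*v - 35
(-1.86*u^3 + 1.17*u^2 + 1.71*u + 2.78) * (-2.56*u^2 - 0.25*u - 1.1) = 4.7616*u^5 - 2.5302*u^4 - 2.6241*u^3 - 8.8313*u^2 - 2.576*u - 3.058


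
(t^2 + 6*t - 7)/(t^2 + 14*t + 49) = (t - 1)/(t + 7)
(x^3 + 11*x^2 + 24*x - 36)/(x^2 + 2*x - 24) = (x^2 + 5*x - 6)/(x - 4)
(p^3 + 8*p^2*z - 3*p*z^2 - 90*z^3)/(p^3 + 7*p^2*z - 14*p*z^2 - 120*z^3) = (-p + 3*z)/(-p + 4*z)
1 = 1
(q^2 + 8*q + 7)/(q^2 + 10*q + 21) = (q + 1)/(q + 3)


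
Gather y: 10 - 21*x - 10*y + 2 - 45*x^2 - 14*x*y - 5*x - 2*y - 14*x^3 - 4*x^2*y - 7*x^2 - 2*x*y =-14*x^3 - 52*x^2 - 26*x + y*(-4*x^2 - 16*x - 12) + 12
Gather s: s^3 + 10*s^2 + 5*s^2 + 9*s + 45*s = s^3 + 15*s^2 + 54*s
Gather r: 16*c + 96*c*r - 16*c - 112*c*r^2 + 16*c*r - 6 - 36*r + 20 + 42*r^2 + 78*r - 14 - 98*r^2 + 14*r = r^2*(-112*c - 56) + r*(112*c + 56)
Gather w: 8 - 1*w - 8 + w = 0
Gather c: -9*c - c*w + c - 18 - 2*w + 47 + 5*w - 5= c*(-w - 8) + 3*w + 24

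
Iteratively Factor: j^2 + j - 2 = (j + 2)*(j - 1)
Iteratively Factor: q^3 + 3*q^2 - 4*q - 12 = (q - 2)*(q^2 + 5*q + 6) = (q - 2)*(q + 2)*(q + 3)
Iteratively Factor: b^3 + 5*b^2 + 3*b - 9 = (b + 3)*(b^2 + 2*b - 3) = (b + 3)^2*(b - 1)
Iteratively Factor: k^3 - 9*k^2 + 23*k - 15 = (k - 3)*(k^2 - 6*k + 5) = (k - 5)*(k - 3)*(k - 1)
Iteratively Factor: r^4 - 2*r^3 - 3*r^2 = (r + 1)*(r^3 - 3*r^2) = (r - 3)*(r + 1)*(r^2) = r*(r - 3)*(r + 1)*(r)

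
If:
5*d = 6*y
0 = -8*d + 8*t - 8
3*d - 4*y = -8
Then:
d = 24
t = 25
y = 20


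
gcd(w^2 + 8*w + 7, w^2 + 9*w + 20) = 1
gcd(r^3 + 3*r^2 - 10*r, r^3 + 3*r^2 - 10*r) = r^3 + 3*r^2 - 10*r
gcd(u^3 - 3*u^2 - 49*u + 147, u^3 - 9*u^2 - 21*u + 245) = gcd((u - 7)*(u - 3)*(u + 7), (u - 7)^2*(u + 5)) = u - 7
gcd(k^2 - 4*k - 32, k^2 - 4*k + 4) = 1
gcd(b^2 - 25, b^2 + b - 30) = b - 5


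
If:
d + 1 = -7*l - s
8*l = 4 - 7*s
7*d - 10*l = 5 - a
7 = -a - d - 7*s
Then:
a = -2459/130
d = 317/130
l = -89/130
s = 88/65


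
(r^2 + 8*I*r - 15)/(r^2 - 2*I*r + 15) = (r + 5*I)/(r - 5*I)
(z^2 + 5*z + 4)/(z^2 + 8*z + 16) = (z + 1)/(z + 4)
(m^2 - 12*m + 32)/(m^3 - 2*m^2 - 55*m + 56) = (m - 4)/(m^2 + 6*m - 7)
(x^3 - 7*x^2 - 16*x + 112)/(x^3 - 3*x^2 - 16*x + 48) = (x - 7)/(x - 3)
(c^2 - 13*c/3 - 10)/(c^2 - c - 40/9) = 3*(c - 6)/(3*c - 8)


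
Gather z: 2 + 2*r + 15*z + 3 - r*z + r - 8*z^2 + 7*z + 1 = 3*r - 8*z^2 + z*(22 - r) + 6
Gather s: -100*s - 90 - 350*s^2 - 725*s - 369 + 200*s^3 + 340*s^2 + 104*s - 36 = 200*s^3 - 10*s^2 - 721*s - 495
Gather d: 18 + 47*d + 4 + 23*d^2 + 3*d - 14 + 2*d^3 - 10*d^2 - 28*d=2*d^3 + 13*d^2 + 22*d + 8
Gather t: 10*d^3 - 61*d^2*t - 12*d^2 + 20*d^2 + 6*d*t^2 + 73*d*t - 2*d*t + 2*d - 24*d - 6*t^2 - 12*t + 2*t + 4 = 10*d^3 + 8*d^2 - 22*d + t^2*(6*d - 6) + t*(-61*d^2 + 71*d - 10) + 4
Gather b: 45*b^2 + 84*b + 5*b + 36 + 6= 45*b^2 + 89*b + 42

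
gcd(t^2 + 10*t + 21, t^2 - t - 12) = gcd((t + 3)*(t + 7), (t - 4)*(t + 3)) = t + 3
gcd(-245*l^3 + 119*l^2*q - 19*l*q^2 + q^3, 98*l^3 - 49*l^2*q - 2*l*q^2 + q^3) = -7*l + q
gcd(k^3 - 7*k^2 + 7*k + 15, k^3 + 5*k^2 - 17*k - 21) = k^2 - 2*k - 3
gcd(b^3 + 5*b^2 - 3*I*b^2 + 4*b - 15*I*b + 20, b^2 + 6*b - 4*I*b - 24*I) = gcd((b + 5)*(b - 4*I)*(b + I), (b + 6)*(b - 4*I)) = b - 4*I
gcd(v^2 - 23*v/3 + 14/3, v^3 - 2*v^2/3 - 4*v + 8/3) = v - 2/3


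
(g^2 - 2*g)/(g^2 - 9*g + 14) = g/(g - 7)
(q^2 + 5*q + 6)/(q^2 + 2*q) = (q + 3)/q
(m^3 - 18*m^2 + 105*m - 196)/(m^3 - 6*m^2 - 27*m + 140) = (m - 7)/(m + 5)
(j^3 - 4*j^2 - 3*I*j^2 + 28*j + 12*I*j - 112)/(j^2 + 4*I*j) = j - 4 - 7*I + 28*I/j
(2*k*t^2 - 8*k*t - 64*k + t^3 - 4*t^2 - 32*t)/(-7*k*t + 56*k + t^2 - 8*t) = (2*k*t + 8*k + t^2 + 4*t)/(-7*k + t)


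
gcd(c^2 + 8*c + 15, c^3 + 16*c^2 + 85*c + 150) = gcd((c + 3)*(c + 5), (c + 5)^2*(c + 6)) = c + 5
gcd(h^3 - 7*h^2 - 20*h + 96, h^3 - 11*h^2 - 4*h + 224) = h^2 - 4*h - 32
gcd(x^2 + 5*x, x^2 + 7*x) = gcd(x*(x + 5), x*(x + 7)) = x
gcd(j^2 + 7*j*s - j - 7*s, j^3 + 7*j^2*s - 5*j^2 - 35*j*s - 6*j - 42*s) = j + 7*s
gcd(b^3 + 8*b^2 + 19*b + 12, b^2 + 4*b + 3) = b^2 + 4*b + 3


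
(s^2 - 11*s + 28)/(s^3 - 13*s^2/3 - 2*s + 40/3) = 3*(s - 7)/(3*s^2 - s - 10)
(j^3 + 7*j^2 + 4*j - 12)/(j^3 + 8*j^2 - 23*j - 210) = (j^2 + j - 2)/(j^2 + 2*j - 35)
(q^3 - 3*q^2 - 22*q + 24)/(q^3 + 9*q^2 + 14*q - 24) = (q - 6)/(q + 6)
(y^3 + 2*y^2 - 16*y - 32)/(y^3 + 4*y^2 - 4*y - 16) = (y - 4)/(y - 2)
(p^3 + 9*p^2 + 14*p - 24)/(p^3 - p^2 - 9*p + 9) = (p^2 + 10*p + 24)/(p^2 - 9)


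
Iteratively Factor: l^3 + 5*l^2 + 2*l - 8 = (l + 4)*(l^2 + l - 2) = (l - 1)*(l + 4)*(l + 2)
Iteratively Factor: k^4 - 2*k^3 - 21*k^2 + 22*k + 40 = (k + 1)*(k^3 - 3*k^2 - 18*k + 40) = (k - 2)*(k + 1)*(k^2 - k - 20) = (k - 2)*(k + 1)*(k + 4)*(k - 5)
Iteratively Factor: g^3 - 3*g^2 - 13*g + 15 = (g + 3)*(g^2 - 6*g + 5) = (g - 1)*(g + 3)*(g - 5)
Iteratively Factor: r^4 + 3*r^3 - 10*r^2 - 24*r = (r + 4)*(r^3 - r^2 - 6*r) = (r + 2)*(r + 4)*(r^2 - 3*r) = r*(r + 2)*(r + 4)*(r - 3)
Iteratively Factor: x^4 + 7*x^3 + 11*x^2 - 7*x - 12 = (x + 4)*(x^3 + 3*x^2 - x - 3) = (x - 1)*(x + 4)*(x^2 + 4*x + 3) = (x - 1)*(x + 1)*(x + 4)*(x + 3)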